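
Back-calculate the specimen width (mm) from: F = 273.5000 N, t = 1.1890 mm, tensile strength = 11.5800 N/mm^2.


Formula: w = F / (TS * t)
Substituting: w = 273.5000 / (11.5800 * 1.1890)
Result: 19.8640 mm


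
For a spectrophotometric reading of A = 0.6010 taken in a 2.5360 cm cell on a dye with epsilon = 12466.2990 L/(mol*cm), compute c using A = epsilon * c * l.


Formula: c = A / (epsilon * l)
Substituting: c = 0.6010 / (12466.2990 * 2.5360)
Result: 1.9010e-05 mol/L


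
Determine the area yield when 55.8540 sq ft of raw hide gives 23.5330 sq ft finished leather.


Formula: Yield = finished / raw * 100
Substituting: Yield = 23.5330 / 55.8540 * 100
Result: 42.1331 %


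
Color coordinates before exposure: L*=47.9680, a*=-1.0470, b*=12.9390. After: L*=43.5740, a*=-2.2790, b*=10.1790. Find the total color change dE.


dL = -4.3940, da = -1.2320, db = -2.7600
dE = sqrt((-4.3940)^2 + (-1.2320)^2 + (-2.7600)^2) = 5.3332


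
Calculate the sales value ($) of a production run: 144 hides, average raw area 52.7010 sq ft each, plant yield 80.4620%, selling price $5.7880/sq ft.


Raw_total = N * avg_area = 144 * 52.7010 = 7588.9440 sq ft
Finished = Raw_total * yield / 100 = 7588.9440 * 80.4620 / 100 = 6106.2161 sq ft
Value = Finished * price = 6106.2161 * 5.7880 = 35342.7789 $


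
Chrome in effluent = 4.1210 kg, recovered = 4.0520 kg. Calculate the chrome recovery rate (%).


Formula: Recovery = recovered / input * 100
Substituting: Recovery = 4.0520 / 4.1210 * 100
Result: 98.3256 %


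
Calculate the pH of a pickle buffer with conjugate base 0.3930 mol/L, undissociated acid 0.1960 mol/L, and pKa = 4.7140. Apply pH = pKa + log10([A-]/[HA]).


ratio = [A-] / [HA] = 0.3930 / 0.1960 = 2.0051
log10(ratio) = 0.3021
pH = pKa + log10(ratio) = 4.7140 + 0.3021 = 5.0161


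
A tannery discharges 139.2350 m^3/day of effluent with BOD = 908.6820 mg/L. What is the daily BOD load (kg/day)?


Formula: BOD_load = volume * conc / 1000
Substituting: BOD_load = 139.2350 * 908.6820 / 1000
Result: 126.5203 kg/day


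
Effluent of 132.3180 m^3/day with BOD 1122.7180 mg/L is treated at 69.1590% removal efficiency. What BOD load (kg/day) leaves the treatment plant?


Load_in = volume * conc / 1000 = 132.3180 * 1122.7180 / 1000 = 148.5558 kg/day
Removed = Load_in * eff / 100 = 148.5558 * 69.1590 / 100 = 102.7397 kg/day
Load_out = Load_in - Removed = 148.5558 - 102.7397 = 45.8161 kg/day


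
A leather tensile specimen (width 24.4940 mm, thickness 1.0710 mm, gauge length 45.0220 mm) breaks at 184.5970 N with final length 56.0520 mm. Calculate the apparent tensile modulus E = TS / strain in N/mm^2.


TS = F / (w * t) = 184.5970 / (24.4940 * 1.0710) = 7.0368 N/mm^2
strain = (Lf - L0) / L0 = (56.0520 - 45.0220) / 45.0220 = 0.2450
E = TS / strain = 7.0368 / 0.2450 = 28.7227 N/mm^2


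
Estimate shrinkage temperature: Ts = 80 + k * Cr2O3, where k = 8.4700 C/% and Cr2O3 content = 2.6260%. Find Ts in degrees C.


Formula: Ts = 80 + k * Cr2O3
Substituting: Ts = 80 + 8.4700 * 2.6260
Result: 102.2422 C


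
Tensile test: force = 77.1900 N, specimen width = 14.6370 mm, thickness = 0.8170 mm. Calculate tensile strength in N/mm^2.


Formula: TS = force / (width * thickness)
Substituting: TS = 77.1900 / (14.6370 * 0.8170)
Result: 6.4549 N/mm^2


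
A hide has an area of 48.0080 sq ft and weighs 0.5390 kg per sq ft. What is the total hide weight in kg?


Formula: Weight = area * weight_per_sqft
Substituting: Weight = 48.0080 * 0.5390
Result: 25.8763 kg


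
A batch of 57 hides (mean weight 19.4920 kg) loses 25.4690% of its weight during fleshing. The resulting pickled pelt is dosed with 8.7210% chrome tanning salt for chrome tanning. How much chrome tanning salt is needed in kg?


Total_raw = N * avg_wt = 57 * 19.4920 = 1111.0440 kg
Substrate = Total_raw * (1 - loss/100) = 1111.0440 * (1 - 25.4690/100) = 828.0722 kg
Chrome = Substrate * pct / 100 = 828.0722 * 8.7210 / 100 = 72.2162 kg


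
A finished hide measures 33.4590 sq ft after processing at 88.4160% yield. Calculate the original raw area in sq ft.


Formula: raw = finished * 100 / yield
Substituting: raw = 33.4590 * 100 / 88.4160
Result: 37.8427 sq ft


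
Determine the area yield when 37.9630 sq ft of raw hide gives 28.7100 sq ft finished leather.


Formula: Yield = finished / raw * 100
Substituting: Yield = 28.7100 / 37.9630 * 100
Result: 75.6263 %


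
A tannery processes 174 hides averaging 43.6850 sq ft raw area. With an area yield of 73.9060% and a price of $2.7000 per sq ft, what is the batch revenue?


Raw_total = N * avg_area = 174 * 43.6850 = 7601.1900 sq ft
Finished = Raw_total * yield / 100 = 7601.1900 * 73.9060 / 100 = 5617.7355 sq ft
Value = Finished * price = 5617.7355 * 2.7000 = 15167.8858 $


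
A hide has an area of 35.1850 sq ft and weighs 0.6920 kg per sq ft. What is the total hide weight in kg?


Formula: Weight = area * weight_per_sqft
Substituting: Weight = 35.1850 * 0.6920
Result: 24.3480 kg


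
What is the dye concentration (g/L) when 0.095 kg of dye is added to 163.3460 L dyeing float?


Formula: Conc = dye_mass(kg) / volume(L) * 1000
Substituting: Conc = 0.095 / 163.3460 * 1000
Result: 0.5816 g/L


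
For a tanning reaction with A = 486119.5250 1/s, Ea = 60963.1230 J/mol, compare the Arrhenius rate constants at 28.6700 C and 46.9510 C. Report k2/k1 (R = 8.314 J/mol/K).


T1 = 28.6700 + 273.15 = 301.8200 K; T2 = 46.9510 + 273.15 = 320.1010 K
k1 = A * exp(-Ea/(R*T1)) = 486119.5250 * exp(-60963.1230/(8.314*301.8200)) = 1.3669e-05 1/s
k2 = A * exp(-Ea/(R*T2)) = 486119.5250 * exp(-60963.1230/(8.314*320.1010)) = 5.4741e-05 1/s
k2/k1 = 5.4741e-05 / 1.3669e-05 = 4.0047


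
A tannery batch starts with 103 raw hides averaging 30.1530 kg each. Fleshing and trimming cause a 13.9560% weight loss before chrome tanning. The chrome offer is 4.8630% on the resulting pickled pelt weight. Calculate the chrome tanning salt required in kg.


Total_raw = N * avg_wt = 103 * 30.1530 = 3105.7590 kg
Substrate = Total_raw * (1 - loss/100) = 3105.7590 * (1 - 13.9560/100) = 2672.3193 kg
Chrome = Substrate * pct / 100 = 2672.3193 * 4.8630 / 100 = 129.9549 kg


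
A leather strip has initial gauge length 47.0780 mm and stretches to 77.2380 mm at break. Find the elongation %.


Formula: Elongation = (Lf - L0) / L0 * 100
Substituting: Elongation = (77.2380 - 47.0780) / 47.0780 * 100
Result: 64.0639 %


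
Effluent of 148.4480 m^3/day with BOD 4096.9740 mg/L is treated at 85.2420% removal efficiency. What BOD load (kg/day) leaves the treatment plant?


Load_in = volume * conc / 1000 = 148.4480 * 4096.9740 / 1000 = 608.1876 kg/day
Removed = Load_in * eff / 100 = 608.1876 * 85.2420 / 100 = 518.4313 kg/day
Load_out = Load_in - Removed = 608.1876 - 518.4313 = 89.7563 kg/day


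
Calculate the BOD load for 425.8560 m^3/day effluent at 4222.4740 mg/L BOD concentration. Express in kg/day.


Formula: BOD_load = volume * conc / 1000
Substituting: BOD_load = 425.8560 * 4222.4740 / 1000
Result: 1798.1659 kg/day


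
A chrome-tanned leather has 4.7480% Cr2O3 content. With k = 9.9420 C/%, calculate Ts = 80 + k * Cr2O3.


Formula: Ts = 80 + k * Cr2O3
Substituting: Ts = 80 + 9.9420 * 4.7480
Result: 127.2046 C


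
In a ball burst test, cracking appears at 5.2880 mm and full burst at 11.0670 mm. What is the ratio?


Formula: Ratio = crack / burst
Substituting: Ratio = 5.2880 / 11.0670
Result: 0.4778


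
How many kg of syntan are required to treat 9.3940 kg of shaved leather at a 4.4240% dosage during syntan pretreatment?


Formula: Syntan = substrate * pct / 100
Substituting: Syntan = 9.3940 * 4.4240 / 100
Result: 0.4156 kg


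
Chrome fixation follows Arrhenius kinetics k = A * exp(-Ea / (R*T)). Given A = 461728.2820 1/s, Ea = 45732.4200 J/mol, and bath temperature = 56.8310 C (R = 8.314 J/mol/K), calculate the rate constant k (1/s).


T_K = T_C + 273.15 = 56.8310 + 273.15 = 329.9810 K
exponent = -Ea / (R * T_K) = -45732.4200 / (8.314 * 329.9810) = -16.6696
k = A * exp(exponent) = 461728.2820 * exp(-16.6696) = 0.0265993 1/s


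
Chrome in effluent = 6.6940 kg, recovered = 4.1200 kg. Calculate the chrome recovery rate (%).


Formula: Recovery = recovered / input * 100
Substituting: Recovery = 4.1200 / 6.6940 * 100
Result: 61.5477 %


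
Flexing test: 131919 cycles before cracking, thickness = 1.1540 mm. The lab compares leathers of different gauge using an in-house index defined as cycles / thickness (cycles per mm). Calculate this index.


Formula: Index = cycles / thickness
Substituting: Index = 131919 / 1.1540
Result: 114314.5581 cycles/mm


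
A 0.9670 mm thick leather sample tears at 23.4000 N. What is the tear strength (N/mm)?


Formula: Tear strength = force / thickness
Substituting: Tear strength = 23.4000 / 0.9670
Result: 24.1986 N/mm


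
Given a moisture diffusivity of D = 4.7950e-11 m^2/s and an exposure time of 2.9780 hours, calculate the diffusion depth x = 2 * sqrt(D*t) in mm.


t = 2.9780 hr * 3600 = 10720.8000 s
D * t = 4.7950e-11 * 10720.8000 = 5.1406e-07
x = 2 * sqrt(D*t) = 2 * sqrt(5.1406e-07) = 0.00143396 m = 1.4340 mm


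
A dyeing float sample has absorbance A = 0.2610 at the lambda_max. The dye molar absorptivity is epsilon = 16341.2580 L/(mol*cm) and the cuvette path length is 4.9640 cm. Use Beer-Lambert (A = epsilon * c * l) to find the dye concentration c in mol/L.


Formula: c = A / (epsilon * l)
Substituting: c = 0.2610 / (16341.2580 * 4.9640)
Result: 3.2175e-06 mol/L


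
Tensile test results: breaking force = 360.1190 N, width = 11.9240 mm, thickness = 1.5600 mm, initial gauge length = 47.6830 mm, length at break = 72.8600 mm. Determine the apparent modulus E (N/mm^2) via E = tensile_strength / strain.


TS = F / (w * t) = 360.1190 / (11.9240 * 1.5600) = 19.3597 N/mm^2
strain = (Lf - L0) / L0 = (72.8600 - 47.6830) / 47.6830 = 0.5280
E = TS / strain = 19.3597 / 0.5280 = 36.6656 N/mm^2


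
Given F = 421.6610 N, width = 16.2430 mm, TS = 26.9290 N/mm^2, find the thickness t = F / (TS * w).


Formula: t = F / (TS * w)
Substituting: t = 421.6610 / (26.9290 * 16.2430)
Result: 0.9640 mm


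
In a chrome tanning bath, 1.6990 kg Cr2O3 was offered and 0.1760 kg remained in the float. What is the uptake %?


Formula: Uptake = (offered - residual) / offered * 100
Substituting: Uptake = (1.6990 - 0.1760) / 1.6990 * 100
Result: 89.6410 %


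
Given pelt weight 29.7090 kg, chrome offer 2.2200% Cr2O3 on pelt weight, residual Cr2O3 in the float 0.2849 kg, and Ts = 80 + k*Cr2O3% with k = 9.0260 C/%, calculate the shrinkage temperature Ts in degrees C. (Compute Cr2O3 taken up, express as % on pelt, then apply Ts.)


Offered = pelt * offer_pct / 100 = 29.7090 * 2.2200 / 100 = 0.6595 kg
Uptake = offered - residual = 0.6595 - 0.2849 = 0.3746 kg
Cr2O3% on pelt = uptake / pelt * 100 = 0.3746 / 29.7090 * 100 = 1.2610 %
Ts = 80 + k * Cr2O3% = 80 + 9.0260 * 1.2610 = 91.3821 C


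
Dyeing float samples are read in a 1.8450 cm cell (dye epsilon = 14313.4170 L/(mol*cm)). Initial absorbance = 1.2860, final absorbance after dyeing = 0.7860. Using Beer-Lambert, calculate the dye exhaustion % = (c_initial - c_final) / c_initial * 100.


c_initial = A_i / (epsilon * l) = 1.2860 / (14313.4170 * 1.8450) = 4.8697e-05 mol/L
c_final = A_f / (epsilon * l) = 0.7860 / (14313.4170 * 1.8450) = 2.9763e-05 mol/L
Exhaustion = (c_initial - c_final) / c_initial * 100 = (4.8697e-05 - 2.9763e-05) / 4.8697e-05 * 100 = 38.8802 %


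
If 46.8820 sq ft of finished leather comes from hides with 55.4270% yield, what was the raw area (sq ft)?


Formula: raw = finished * 100 / yield
Substituting: raw = 46.8820 * 100 / 55.4270
Result: 84.5833 sq ft


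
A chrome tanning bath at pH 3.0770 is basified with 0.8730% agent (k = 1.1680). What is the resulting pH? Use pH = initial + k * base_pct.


Formula: pH_final = pH_initial + k * base_pct
Substituting: pH_final = 3.0770 + 1.1680 * 0.8730
Result: 4.0967


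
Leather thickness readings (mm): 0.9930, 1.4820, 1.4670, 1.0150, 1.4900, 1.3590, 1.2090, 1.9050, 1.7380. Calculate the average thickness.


Formula: Average = sum / n
Substituting: Average = 12.6580 / 9
Result: 1.4064 mm


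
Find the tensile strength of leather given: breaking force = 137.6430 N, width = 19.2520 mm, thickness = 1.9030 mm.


Formula: TS = force / (width * thickness)
Substituting: TS = 137.6430 / (19.2520 * 1.9030)
Result: 3.7570 N/mm^2


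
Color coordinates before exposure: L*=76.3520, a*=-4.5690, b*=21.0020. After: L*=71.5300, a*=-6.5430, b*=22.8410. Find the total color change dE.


dL = -4.8220, da = -1.9740, db = 1.8390
dE = sqrt((-4.8220)^2 + (-1.9740)^2 + 1.8390^2) = 5.5254


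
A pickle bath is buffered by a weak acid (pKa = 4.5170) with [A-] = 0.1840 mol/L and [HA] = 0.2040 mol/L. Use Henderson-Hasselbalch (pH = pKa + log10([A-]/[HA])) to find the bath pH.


ratio = [A-] / [HA] = 0.1840 / 0.2040 = 0.9020
log10(ratio) = -0.0448123
pH = pKa + log10(ratio) = 4.5170 - 0.0448123 = 4.4722


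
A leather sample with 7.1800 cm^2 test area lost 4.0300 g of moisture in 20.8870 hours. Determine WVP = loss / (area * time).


Formula: WVP = loss / (area * time)
Substituting: WVP = 4.0300 / (7.1800 * 20.8870)
Result: 0.0268723 g/(cm^2*hr)


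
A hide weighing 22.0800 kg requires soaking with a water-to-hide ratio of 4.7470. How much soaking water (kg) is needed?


Formula: Water = hide_weight * ratio
Substituting: Water = 22.0800 * 4.7470
Result: 104.8138 kg


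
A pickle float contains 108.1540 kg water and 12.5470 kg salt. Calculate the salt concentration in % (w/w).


Formula: Conc = salt / (water + salt) * 100
Substituting: Conc = 12.5470 / (108.1540 + 12.5470) * 100
Result: 10.3951 %


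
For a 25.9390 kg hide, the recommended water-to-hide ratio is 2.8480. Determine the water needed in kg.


Formula: Water = hide_weight * ratio
Substituting: Water = 25.9390 * 2.8480
Result: 73.8743 kg


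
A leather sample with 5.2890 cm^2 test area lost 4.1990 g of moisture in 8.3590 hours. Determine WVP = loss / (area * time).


Formula: WVP = loss / (area * time)
Substituting: WVP = 4.1990 / (5.2890 * 8.3590)
Result: 0.0949769 g/(cm^2*hr)


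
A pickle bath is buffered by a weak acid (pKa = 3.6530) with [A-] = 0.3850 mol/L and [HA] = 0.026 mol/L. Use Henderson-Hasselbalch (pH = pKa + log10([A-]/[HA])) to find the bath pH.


ratio = [A-] / [HA] = 0.3850 / 0.026 = 14.8077
log10(ratio) = 1.1705
pH = pKa + log10(ratio) = 3.6530 + 1.1705 = 4.8235


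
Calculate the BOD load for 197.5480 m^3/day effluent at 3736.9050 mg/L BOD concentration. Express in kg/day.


Formula: BOD_load = volume * conc / 1000
Substituting: BOD_load = 197.5480 * 3736.9050 / 1000
Result: 738.2181 kg/day


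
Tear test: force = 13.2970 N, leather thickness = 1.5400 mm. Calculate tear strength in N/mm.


Formula: Tear strength = force / thickness
Substituting: Tear strength = 13.2970 / 1.5400
Result: 8.6344 N/mm


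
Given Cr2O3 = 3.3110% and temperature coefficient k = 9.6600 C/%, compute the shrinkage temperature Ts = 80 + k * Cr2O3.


Formula: Ts = 80 + k * Cr2O3
Substituting: Ts = 80 + 9.6600 * 3.3110
Result: 111.9843 C


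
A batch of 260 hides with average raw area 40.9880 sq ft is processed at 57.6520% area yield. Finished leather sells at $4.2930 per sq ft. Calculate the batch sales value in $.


Raw_total = N * avg_area = 260 * 40.9880 = 10656.8800 sq ft
Finished = Raw_total * yield / 100 = 10656.8800 * 57.6520 / 100 = 6143.9045 sq ft
Value = Finished * price = 6143.9045 * 4.2930 = 26375.7818 $


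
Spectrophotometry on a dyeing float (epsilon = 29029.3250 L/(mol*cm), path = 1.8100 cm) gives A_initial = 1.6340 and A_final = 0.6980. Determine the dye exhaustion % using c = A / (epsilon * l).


c_initial = A_i / (epsilon * l) = 1.6340 / (29029.3250 * 1.8100) = 3.1098e-05 mol/L
c_final = A_f / (epsilon * l) = 0.6980 / (29029.3250 * 1.8100) = 1.3284e-05 mol/L
Exhaustion = (c_initial - c_final) / c_initial * 100 = (3.1098e-05 - 1.3284e-05) / 3.1098e-05 * 100 = 57.2827 %


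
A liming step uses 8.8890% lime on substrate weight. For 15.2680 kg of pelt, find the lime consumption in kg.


Formula: Lime = substrate * pct / 100
Substituting: Lime = 15.2680 * 8.8890 / 100
Result: 1.3572 kg


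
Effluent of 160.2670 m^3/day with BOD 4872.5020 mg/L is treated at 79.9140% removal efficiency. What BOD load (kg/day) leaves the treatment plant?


Load_in = volume * conc / 1000 = 160.2670 * 4872.5020 / 1000 = 780.9013 kg/day
Removed = Load_in * eff / 100 = 780.9013 * 79.9140 / 100 = 624.0494 kg/day
Load_out = Load_in - Removed = 780.9013 - 624.0494 = 156.8518 kg/day


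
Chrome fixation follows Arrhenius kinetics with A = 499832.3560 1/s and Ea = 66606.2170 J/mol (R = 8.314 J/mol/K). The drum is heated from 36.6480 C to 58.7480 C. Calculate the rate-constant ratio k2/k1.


T1 = 36.6480 + 273.15 = 309.7980 K; T2 = 58.7480 + 273.15 = 331.8980 K
k1 = A * exp(-Ea/(R*T1)) = 499832.3560 * exp(-66606.2170/(8.314*309.7980)) = 2.9379e-06 1/s
k2 = A * exp(-Ea/(R*T2)) = 499832.3560 * exp(-66606.2170/(8.314*331.8980)) = 1.6438e-05 1/s
k2/k1 = 1.6438e-05 / 2.9379e-06 = 5.5953


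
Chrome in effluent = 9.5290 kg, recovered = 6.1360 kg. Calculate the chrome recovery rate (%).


Formula: Recovery = recovered / input * 100
Substituting: Recovery = 6.1360 / 9.5290 * 100
Result: 64.3929 %


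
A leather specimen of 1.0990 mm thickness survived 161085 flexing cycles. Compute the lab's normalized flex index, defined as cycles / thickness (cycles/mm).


Formula: Index = cycles / thickness
Substituting: Index = 161085 / 1.0990
Result: 146574.1583 cycles/mm


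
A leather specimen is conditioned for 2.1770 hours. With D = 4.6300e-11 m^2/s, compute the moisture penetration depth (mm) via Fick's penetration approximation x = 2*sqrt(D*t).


t = 2.1770 hr * 3600 = 7837.2000 s
D * t = 4.6300e-11 * 7837.2000 = 3.6286e-07
x = 2 * sqrt(D*t) = 2 * sqrt(3.6286e-07) = 0.00120476 m = 1.2048 mm


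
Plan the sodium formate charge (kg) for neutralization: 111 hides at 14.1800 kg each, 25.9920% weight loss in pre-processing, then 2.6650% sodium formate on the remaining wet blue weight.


Total_raw = N * avg_wt = 111 * 14.1800 = 1573.9800 kg
Substrate = Total_raw * (1 - loss/100) = 1573.9800 * (1 - 25.9920/100) = 1164.8711 kg
Neutralizer = Substrate * pct / 100 = 1164.8711 * 2.6650 / 100 = 31.0438 kg


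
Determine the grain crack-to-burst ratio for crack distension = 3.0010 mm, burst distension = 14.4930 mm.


Formula: Ratio = crack / burst
Substituting: Ratio = 3.0010 / 14.4930
Result: 0.2071


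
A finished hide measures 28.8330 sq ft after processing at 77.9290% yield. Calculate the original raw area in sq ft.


Formula: raw = finished * 100 / yield
Substituting: raw = 28.8330 * 100 / 77.9290
Result: 36.9991 sq ft


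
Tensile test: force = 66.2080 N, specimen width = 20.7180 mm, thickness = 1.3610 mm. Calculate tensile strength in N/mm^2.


Formula: TS = force / (width * thickness)
Substituting: TS = 66.2080 / (20.7180 * 1.3610)
Result: 2.3480 N/mm^2


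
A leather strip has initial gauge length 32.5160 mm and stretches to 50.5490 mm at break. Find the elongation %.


Formula: Elongation = (Lf - L0) / L0 * 100
Substituting: Elongation = (50.5490 - 32.5160) / 32.5160 * 100
Result: 55.4589 %


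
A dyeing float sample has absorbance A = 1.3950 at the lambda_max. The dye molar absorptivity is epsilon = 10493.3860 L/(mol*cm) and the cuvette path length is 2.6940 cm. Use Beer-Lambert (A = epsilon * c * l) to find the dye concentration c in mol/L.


Formula: c = A / (epsilon * l)
Substituting: c = 1.3950 / (10493.3860 * 2.6940)
Result: 4.9347e-05 mol/L


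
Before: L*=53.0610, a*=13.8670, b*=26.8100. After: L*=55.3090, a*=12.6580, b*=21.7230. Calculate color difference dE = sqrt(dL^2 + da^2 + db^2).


dL = 2.2480, da = -1.2090, db = -5.0870
dE = sqrt(2.2480^2 + (-1.2090)^2 + (-5.0870)^2) = 5.6915


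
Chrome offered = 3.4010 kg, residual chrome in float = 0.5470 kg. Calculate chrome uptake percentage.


Formula: Uptake = (offered - residual) / offered * 100
Substituting: Uptake = (3.4010 - 0.5470) / 3.4010 * 100
Result: 83.9165 %


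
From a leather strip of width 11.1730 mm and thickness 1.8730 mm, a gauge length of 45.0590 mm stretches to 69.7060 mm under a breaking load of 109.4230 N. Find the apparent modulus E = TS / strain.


TS = F / (w * t) = 109.4230 / (11.1730 * 1.8730) = 5.2288 N/mm^2
strain = (Lf - L0) / L0 = (69.7060 - 45.0590) / 45.0590 = 0.5470
E = TS / strain = 5.2288 / 0.5470 = 9.5591 N/mm^2


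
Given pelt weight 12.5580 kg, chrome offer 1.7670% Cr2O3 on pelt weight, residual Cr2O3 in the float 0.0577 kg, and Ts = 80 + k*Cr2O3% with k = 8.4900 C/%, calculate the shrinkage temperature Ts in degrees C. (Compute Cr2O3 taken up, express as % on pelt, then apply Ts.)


Offered = pelt * offer_pct / 100 = 12.5580 * 1.7670 / 100 = 0.2219 kg
Uptake = offered - residual = 0.2219 - 0.0577 = 0.1642 kg
Cr2O3% on pelt = uptake / pelt * 100 = 0.1642 / 12.5580 * 100 = 1.3075 %
Ts = 80 + k * Cr2O3% = 80 + 8.4900 * 1.3075 = 91.1009 C


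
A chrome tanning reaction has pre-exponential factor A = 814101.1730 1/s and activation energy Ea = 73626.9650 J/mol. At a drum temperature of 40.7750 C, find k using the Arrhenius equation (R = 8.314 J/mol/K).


T_K = T_C + 273.15 = 40.7750 + 273.15 = 313.9250 K
exponent = -Ea / (R * T_K) = -73626.9650 / (8.314 * 313.9250) = -28.2099
k = A * exp(exponent) = 814101.1730 * exp(-28.2099) = 4.5634e-07 1/s


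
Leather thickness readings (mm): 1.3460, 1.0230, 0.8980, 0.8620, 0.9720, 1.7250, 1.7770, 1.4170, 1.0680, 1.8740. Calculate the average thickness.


Formula: Average = sum / n
Substituting: Average = 12.9620 / 10
Result: 1.2962 mm


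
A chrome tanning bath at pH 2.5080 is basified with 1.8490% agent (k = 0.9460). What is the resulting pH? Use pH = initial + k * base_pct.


Formula: pH_final = pH_initial + k * base_pct
Substituting: pH_final = 2.5080 + 0.9460 * 1.8490
Result: 4.2572


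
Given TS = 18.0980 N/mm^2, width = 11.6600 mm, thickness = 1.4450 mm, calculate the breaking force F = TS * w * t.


Formula: F = TS * w * t
Substituting: F = 18.0980 * 11.6600 * 1.4450
Result: 304.9278 N


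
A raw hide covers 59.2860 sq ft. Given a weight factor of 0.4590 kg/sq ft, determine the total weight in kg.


Formula: Weight = area * weight_per_sqft
Substituting: Weight = 59.2860 * 0.4590
Result: 27.2123 kg


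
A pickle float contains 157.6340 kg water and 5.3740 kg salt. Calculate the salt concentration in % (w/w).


Formula: Conc = salt / (water + salt) * 100
Substituting: Conc = 5.3740 / (157.6340 + 5.3740) * 100
Result: 3.2968 %


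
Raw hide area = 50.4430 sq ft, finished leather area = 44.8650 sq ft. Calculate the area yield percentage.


Formula: Yield = finished / raw * 100
Substituting: Yield = 44.8650 / 50.4430 * 100
Result: 88.9420 %


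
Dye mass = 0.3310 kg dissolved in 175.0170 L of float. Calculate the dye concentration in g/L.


Formula: Conc = dye_mass(kg) / volume(L) * 1000
Substituting: Conc = 0.3310 / 175.0170 * 1000
Result: 1.8912 g/L


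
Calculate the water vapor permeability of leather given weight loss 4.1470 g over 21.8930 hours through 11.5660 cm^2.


Formula: WVP = loss / (area * time)
Substituting: WVP = 4.1470 / (11.5660 * 21.8930)
Result: 0.0163774 g/(cm^2*hr)


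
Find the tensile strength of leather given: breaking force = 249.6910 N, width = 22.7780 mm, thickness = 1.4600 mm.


Formula: TS = force / (width * thickness)
Substituting: TS = 249.6910 / (22.7780 * 1.4600)
Result: 7.5082 N/mm^2


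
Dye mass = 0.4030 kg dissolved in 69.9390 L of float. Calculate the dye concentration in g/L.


Formula: Conc = dye_mass(kg) / volume(L) * 1000
Substituting: Conc = 0.4030 / 69.9390 * 1000
Result: 5.7622 g/L


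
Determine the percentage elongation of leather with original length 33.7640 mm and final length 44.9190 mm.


Formula: Elongation = (Lf - L0) / L0 * 100
Substituting: Elongation = (44.9190 - 33.7640) / 33.7640 * 100
Result: 33.0381 %


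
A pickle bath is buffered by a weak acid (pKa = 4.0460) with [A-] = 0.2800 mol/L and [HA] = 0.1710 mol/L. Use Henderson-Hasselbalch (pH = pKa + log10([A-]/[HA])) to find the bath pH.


ratio = [A-] / [HA] = 0.2800 / 0.1710 = 1.6374
log10(ratio) = 0.2142
pH = pKa + log10(ratio) = 4.0460 + 0.2142 = 4.2602


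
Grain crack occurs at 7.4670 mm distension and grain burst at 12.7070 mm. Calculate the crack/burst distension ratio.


Formula: Ratio = crack / burst
Substituting: Ratio = 7.4670 / 12.7070
Result: 0.5876


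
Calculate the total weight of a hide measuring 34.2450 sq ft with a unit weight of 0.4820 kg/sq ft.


Formula: Weight = area * weight_per_sqft
Substituting: Weight = 34.2450 * 0.4820
Result: 16.5061 kg


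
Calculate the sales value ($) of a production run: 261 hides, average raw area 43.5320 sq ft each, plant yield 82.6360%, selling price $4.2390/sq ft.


Raw_total = N * avg_area = 261 * 43.5320 = 11361.8520 sq ft
Finished = Raw_total * yield / 100 = 11361.8520 * 82.6360 / 100 = 9388.9800 sq ft
Value = Finished * price = 9388.9800 * 4.2390 = 39799.8863 $


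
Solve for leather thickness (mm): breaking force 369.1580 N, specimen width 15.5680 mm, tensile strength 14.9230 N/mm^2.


Formula: t = F / (TS * w)
Substituting: t = 369.1580 / (14.9230 * 15.5680)
Result: 1.5890 mm


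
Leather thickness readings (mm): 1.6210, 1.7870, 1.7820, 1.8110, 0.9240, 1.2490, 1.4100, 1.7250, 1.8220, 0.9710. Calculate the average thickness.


Formula: Average = sum / n
Substituting: Average = 15.1020 / 10
Result: 1.5102 mm


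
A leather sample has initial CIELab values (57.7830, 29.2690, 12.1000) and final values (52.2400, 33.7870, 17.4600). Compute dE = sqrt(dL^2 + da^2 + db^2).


dL = -5.5430, da = 4.5180, db = 5.3600
dE = sqrt((-5.5430)^2 + 4.5180^2 + 5.3600^2) = 8.9368


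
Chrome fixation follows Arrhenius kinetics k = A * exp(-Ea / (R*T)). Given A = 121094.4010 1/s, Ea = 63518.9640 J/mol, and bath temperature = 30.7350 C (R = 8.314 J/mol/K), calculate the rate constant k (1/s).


T_K = T_C + 273.15 = 30.7350 + 273.15 = 303.8850 K
exponent = -Ea / (R * T_K) = -63518.9640 / (8.314 * 303.8850) = -25.1411
k = A * exp(exponent) = 121094.4010 * exp(-25.1411) = 1.4605e-06 1/s


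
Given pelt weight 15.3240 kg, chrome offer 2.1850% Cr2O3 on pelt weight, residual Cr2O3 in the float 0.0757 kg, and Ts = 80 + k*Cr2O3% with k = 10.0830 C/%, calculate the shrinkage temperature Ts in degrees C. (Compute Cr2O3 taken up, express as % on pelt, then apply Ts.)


Offered = pelt * offer_pct / 100 = 15.3240 * 2.1850 / 100 = 0.3348 kg
Uptake = offered - residual = 0.3348 - 0.0757 = 0.2591 kg
Cr2O3% on pelt = uptake / pelt * 100 = 0.2591 / 15.3240 * 100 = 1.6910 %
Ts = 80 + k * Cr2O3% = 80 + 10.0830 * 1.6910 = 97.0504 C


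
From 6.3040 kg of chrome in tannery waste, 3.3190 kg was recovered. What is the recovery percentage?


Formula: Recovery = recovered / input * 100
Substituting: Recovery = 3.3190 / 6.3040 * 100
Result: 52.6491 %


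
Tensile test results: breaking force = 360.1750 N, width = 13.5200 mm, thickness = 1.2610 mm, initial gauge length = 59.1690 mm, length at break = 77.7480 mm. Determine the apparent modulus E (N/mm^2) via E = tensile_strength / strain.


TS = F / (w * t) = 360.1750 / (13.5200 * 1.2610) = 21.1262 N/mm^2
strain = (Lf - L0) / L0 = (77.7480 - 59.1690) / 59.1690 = 0.3140
E = TS / strain = 21.1262 / 0.3140 = 67.2812 N/mm^2


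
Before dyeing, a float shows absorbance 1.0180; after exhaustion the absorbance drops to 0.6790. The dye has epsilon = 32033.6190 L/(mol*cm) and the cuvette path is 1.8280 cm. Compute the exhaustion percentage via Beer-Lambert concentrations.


c_initial = A_i / (epsilon * l) = 1.0180 / (32033.6190 * 1.8280) = 1.7385e-05 mol/L
c_final = A_f / (epsilon * l) = 0.6790 / (32033.6190 * 1.8280) = 1.1595e-05 mol/L
Exhaustion = (c_initial - c_final) / c_initial * 100 = (1.7385e-05 - 1.1595e-05) / 1.7385e-05 * 100 = 33.3006 %


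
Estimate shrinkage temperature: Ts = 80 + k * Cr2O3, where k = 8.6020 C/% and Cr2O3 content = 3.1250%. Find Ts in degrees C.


Formula: Ts = 80 + k * Cr2O3
Substituting: Ts = 80 + 8.6020 * 3.1250
Result: 106.8812 C


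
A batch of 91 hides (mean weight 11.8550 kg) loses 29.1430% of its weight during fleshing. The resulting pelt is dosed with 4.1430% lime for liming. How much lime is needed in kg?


Total_raw = N * avg_wt = 91 * 11.8550 = 1078.8050 kg
Substrate = Total_raw * (1 - loss/100) = 1078.8050 * (1 - 29.1430/100) = 764.4089 kg
Lime = Substrate * pct / 100 = 764.4089 * 4.1430 / 100 = 31.6695 kg


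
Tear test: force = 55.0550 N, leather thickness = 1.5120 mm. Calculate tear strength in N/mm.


Formula: Tear strength = force / thickness
Substituting: Tear strength = 55.0550 / 1.5120
Result: 36.4120 N/mm


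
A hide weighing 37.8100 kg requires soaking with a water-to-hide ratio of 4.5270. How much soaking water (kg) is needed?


Formula: Water = hide_weight * ratio
Substituting: Water = 37.8100 * 4.5270
Result: 171.1659 kg


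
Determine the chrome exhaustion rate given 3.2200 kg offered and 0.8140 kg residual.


Formula: Uptake = (offered - residual) / offered * 100
Substituting: Uptake = (3.2200 - 0.8140) / 3.2200 * 100
Result: 74.7205 %


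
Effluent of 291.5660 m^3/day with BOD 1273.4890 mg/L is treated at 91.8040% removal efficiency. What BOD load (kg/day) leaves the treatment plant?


Load_in = volume * conc / 1000 = 291.5660 * 1273.4890 / 1000 = 371.3061 kg/day
Removed = Load_in * eff / 100 = 371.3061 * 91.8040 / 100 = 340.8738 kg/day
Load_out = Load_in - Removed = 371.3061 - 340.8738 = 30.4322 kg/day


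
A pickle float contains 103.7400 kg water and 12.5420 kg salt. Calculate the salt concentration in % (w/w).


Formula: Conc = salt / (water + salt) * 100
Substituting: Conc = 12.5420 / (103.7400 + 12.5420) * 100
Result: 10.7858 %


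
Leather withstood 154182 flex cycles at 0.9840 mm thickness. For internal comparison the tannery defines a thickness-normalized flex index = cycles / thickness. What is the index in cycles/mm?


Formula: Index = cycles / thickness
Substituting: Index = 154182 / 0.9840
Result: 156689.0244 cycles/mm


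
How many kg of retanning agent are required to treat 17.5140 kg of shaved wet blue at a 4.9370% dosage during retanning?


Formula: Retan = substrate * pct / 100
Substituting: Retan = 17.5140 * 4.9370 / 100
Result: 0.8647 kg


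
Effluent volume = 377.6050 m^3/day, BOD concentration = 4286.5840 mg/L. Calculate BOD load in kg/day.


Formula: BOD_load = volume * conc / 1000
Substituting: BOD_load = 377.6050 * 4286.5840 / 1000
Result: 1618.6356 kg/day


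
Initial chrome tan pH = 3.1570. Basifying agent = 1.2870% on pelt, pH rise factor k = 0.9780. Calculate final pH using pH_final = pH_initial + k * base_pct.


Formula: pH_final = pH_initial + k * base_pct
Substituting: pH_final = 3.1570 + 0.9780 * 1.2870
Result: 4.4157


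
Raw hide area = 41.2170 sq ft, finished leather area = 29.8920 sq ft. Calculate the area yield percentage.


Formula: Yield = finished / raw * 100
Substituting: Yield = 29.8920 / 41.2170 * 100
Result: 72.5235 %


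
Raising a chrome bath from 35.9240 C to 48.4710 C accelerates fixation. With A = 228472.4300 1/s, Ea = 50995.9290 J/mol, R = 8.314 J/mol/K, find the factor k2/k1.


T1 = 35.9240 + 273.15 = 309.0740 K; T2 = 48.4710 + 273.15 = 321.6210 K
k1 = A * exp(-Ea/(R*T1)) = 228472.4300 * exp(-50995.9290/(8.314*309.0740)) = 5.4957e-04 1/s
k2 = A * exp(-Ea/(R*T2)) = 228472.4300 * exp(-50995.9290/(8.314*321.6210)) = 0.00119195 1/s
k2/k1 = 0.00119195 / 5.4957e-04 = 2.1689


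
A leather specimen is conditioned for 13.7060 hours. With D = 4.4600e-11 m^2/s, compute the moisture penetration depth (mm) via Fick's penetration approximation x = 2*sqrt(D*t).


t = 13.7060 hr * 3600 = 49341.6000 s
D * t = 4.4600e-11 * 49341.6000 = 2.2006e-06
x = 2 * sqrt(D*t) = 2 * sqrt(2.2006e-06) = 0.00296691 m = 2.9669 mm


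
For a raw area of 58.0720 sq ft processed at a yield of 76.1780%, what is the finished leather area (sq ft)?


Formula: finished = raw * yield / 100
Substituting: finished = 58.0720 * 76.1780 / 100
Result: 44.2381 sq ft


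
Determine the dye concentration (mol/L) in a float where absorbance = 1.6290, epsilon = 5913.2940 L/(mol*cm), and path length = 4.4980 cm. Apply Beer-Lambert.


Formula: c = A / (epsilon * l)
Substituting: c = 1.6290 / (5913.2940 * 4.4980)
Result: 6.1245e-05 mol/L


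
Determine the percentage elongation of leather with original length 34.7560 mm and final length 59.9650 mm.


Formula: Elongation = (Lf - L0) / L0 * 100
Substituting: Elongation = (59.9650 - 34.7560) / 34.7560 * 100
Result: 72.5314 %


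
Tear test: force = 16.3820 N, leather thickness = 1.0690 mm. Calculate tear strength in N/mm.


Formula: Tear strength = force / thickness
Substituting: Tear strength = 16.3820 / 1.0690
Result: 15.3246 N/mm


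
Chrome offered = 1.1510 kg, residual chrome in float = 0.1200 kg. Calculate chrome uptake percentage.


Formula: Uptake = (offered - residual) / offered * 100
Substituting: Uptake = (1.1510 - 0.1200) / 1.1510 * 100
Result: 89.5743 %


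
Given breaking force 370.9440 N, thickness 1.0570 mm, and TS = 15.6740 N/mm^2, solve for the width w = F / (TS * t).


Formula: w = F / (TS * t)
Substituting: w = 370.9440 / (15.6740 * 1.0570)
Result: 22.3900 mm


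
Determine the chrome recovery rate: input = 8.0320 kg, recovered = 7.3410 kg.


Formula: Recovery = recovered / input * 100
Substituting: Recovery = 7.3410 / 8.0320 * 100
Result: 91.3969 %


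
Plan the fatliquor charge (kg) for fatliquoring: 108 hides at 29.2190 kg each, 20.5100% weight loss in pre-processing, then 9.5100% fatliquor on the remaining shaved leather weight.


Total_raw = N * avg_wt = 108 * 29.2190 = 3155.6520 kg
Substrate = Total_raw * (1 - loss/100) = 3155.6520 * (1 - 20.5100/100) = 2508.4278 kg
Fat = Substrate * pct / 100 = 2508.4278 * 9.5100 / 100 = 238.5515 kg


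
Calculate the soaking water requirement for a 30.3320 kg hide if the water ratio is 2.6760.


Formula: Water = hide_weight * ratio
Substituting: Water = 30.3320 * 2.6760
Result: 81.1684 kg


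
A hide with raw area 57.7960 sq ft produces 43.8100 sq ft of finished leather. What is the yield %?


Formula: Yield = finished / raw * 100
Substituting: Yield = 43.8100 / 57.7960 * 100
Result: 75.8011 %


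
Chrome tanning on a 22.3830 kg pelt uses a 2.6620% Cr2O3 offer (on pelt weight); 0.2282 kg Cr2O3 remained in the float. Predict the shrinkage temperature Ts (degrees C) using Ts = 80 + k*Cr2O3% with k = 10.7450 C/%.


Offered = pelt * offer_pct / 100 = 22.3830 * 2.6620 / 100 = 0.5958 kg
Uptake = offered - residual = 0.5958 - 0.2282 = 0.3676 kg
Cr2O3% on pelt = uptake / pelt * 100 = 0.3676 / 22.3830 * 100 = 1.6425 %
Ts = 80 + k * Cr2O3% = 80 + 10.7450 * 1.6425 = 97.6484 C


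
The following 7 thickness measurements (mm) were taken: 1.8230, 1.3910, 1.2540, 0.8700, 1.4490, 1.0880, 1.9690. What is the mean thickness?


Formula: Average = sum / n
Substituting: Average = 9.8440 / 7
Result: 1.4063 mm


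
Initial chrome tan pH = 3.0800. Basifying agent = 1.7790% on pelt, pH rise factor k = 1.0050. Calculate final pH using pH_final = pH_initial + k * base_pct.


Formula: pH_final = pH_initial + k * base_pct
Substituting: pH_final = 3.0800 + 1.0050 * 1.7790
Result: 4.8679


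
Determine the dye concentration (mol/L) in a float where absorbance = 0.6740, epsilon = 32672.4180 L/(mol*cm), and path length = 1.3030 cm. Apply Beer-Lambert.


Formula: c = A / (epsilon * l)
Substituting: c = 0.6740 / (32672.4180 * 1.3030)
Result: 1.5832e-05 mol/L


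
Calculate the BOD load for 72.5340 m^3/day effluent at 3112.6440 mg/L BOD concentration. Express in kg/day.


Formula: BOD_load = volume * conc / 1000
Substituting: BOD_load = 72.5340 * 3112.6440 / 1000
Result: 225.7725 kg/day


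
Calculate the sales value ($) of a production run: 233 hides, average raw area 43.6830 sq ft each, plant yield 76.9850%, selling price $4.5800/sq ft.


Raw_total = N * avg_area = 233 * 43.6830 = 10178.1390 sq ft
Finished = Raw_total * yield / 100 = 10178.1390 * 76.9850 / 100 = 7835.6403 sq ft
Value = Finished * price = 7835.6403 * 4.5800 = 35887.2326 $


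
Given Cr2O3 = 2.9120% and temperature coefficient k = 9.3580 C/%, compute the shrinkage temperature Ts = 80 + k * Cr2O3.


Formula: Ts = 80 + k * Cr2O3
Substituting: Ts = 80 + 9.3580 * 2.9120
Result: 107.2505 C


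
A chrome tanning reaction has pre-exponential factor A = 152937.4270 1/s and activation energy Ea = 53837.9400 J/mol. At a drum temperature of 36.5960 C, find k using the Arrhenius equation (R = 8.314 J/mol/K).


T_K = T_C + 273.15 = 36.5960 + 273.15 = 309.7460 K
exponent = -Ea / (R * T_K) = -53837.9400 / (8.314 * 309.7460) = -20.9061
k = A * exp(exponent) = 152937.4270 * exp(-20.9061) = 1.2738e-04 1/s


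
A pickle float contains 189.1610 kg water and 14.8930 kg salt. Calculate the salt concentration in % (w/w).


Formula: Conc = salt / (water + salt) * 100
Substituting: Conc = 14.8930 / (189.1610 + 14.8930) * 100
Result: 7.2986 %


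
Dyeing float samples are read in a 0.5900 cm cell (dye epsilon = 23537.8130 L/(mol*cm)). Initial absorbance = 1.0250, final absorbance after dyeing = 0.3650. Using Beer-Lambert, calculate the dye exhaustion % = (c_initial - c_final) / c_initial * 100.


c_initial = A_i / (epsilon * l) = 1.0250 / (23537.8130 * 0.5900) = 7.3808e-05 mol/L
c_final = A_f / (epsilon * l) = 0.3650 / (23537.8130 * 0.5900) = 2.6283e-05 mol/L
Exhaustion = (c_initial - c_final) / c_initial * 100 = (7.3808e-05 - 2.6283e-05) / 7.3808e-05 * 100 = 64.3902 %


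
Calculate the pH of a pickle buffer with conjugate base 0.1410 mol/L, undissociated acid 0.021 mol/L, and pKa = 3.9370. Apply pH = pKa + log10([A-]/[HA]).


ratio = [A-] / [HA] = 0.1410 / 0.021 = 6.7143
log10(ratio) = 0.8270
pH = pKa + log10(ratio) = 3.9370 + 0.8270 = 4.7640


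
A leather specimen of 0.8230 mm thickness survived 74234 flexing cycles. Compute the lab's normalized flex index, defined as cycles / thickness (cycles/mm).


Formula: Index = cycles / thickness
Substituting: Index = 74234 / 0.8230
Result: 90199.2710 cycles/mm


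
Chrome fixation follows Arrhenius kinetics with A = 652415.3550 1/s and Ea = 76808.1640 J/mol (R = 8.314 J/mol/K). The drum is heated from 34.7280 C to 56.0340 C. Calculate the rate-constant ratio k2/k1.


T1 = 34.7280 + 273.15 = 307.8780 K; T2 = 56.0340 + 273.15 = 329.1840 K
k1 = A * exp(-Ea/(R*T1)) = 652415.3550 * exp(-76808.1640/(8.314*307.8780)) = 6.0641e-08 1/s
k2 = A * exp(-Ea/(R*T2)) = 652415.3550 * exp(-76808.1640/(8.314*329.1840)) = 4.2289e-07 1/s
k2/k1 = 4.2289e-07 / 6.0641e-08 = 6.9737


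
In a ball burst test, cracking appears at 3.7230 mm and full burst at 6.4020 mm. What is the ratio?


Formula: Ratio = crack / burst
Substituting: Ratio = 3.7230 / 6.4020
Result: 0.5815


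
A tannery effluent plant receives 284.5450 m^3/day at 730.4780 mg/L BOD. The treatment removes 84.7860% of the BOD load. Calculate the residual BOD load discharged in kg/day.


Load_in = volume * conc / 1000 = 284.5450 * 730.4780 / 1000 = 207.8539 kg/day
Removed = Load_in * eff / 100 = 207.8539 * 84.7860 / 100 = 176.2310 kg/day
Load_out = Load_in - Removed = 207.8539 - 176.2310 = 31.6229 kg/day


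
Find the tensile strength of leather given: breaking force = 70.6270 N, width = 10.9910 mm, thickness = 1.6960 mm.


Formula: TS = force / (width * thickness)
Substituting: TS = 70.6270 / (10.9910 * 1.6960)
Result: 3.7889 N/mm^2


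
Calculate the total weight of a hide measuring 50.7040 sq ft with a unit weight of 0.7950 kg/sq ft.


Formula: Weight = area * weight_per_sqft
Substituting: Weight = 50.7040 * 0.7950
Result: 40.3097 kg
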